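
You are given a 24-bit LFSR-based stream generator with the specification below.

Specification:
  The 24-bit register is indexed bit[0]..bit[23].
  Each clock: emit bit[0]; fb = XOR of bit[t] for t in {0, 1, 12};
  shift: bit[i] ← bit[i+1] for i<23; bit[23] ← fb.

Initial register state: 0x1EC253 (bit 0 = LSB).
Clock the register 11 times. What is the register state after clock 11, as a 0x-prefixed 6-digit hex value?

0x52C3D8

reg_0 = 0x1EC253
clock 1: out=1, reg = 0x0F6129
clock 2: out=1, reg = 0x87B094
clock 3: out=0, reg = 0xC3D84A
clock 4: out=0, reg = 0x61EC25
clock 5: out=1, reg = 0xB0F612
clock 6: out=0, reg = 0x587B09
clock 7: out=1, reg = 0x2C3D84
clock 8: out=0, reg = 0x961EC2
clock 9: out=0, reg = 0x4B0F61
clock 10: out=1, reg = 0xA587B0
clock 11: out=0, reg = 0x52C3D8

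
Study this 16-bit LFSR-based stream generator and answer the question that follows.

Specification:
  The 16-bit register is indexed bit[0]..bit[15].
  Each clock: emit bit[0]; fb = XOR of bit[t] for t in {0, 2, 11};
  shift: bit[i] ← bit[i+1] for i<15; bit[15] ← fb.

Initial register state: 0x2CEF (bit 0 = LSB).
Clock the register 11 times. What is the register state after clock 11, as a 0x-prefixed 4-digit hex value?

reg_0 = 0x2CEF
clock 1: out=1, reg = 0x9677
clock 2: out=1, reg = 0x4B3B
clock 3: out=1, reg = 0x259D
clock 4: out=1, reg = 0x12CE
clock 5: out=0, reg = 0x8967
clock 6: out=1, reg = 0xC4B3
clock 7: out=1, reg = 0xE259
clock 8: out=1, reg = 0xF12C
clock 9: out=0, reg = 0xF896
clock 10: out=0, reg = 0x7C4B
clock 11: out=1, reg = 0x3E25

0x3E25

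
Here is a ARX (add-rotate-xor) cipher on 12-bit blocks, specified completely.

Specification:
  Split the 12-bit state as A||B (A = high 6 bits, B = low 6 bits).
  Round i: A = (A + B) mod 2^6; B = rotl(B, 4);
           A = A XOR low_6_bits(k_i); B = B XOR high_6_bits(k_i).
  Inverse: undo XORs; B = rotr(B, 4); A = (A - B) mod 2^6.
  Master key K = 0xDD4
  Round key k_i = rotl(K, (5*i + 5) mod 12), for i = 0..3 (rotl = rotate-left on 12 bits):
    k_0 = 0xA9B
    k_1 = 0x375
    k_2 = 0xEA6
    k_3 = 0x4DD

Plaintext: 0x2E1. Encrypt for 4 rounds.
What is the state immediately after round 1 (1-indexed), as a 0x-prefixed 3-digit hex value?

s_0 = plaintext = 0x2E1
s_1 = Round(s_0, k_0) = 0xDF2
s_2 = Round(s_1, k_1) = 0x721
s_3 = Round(s_2, k_2) = 0x6E2
s_4 = Round(s_3, k_3) = 0x83B

0xDF2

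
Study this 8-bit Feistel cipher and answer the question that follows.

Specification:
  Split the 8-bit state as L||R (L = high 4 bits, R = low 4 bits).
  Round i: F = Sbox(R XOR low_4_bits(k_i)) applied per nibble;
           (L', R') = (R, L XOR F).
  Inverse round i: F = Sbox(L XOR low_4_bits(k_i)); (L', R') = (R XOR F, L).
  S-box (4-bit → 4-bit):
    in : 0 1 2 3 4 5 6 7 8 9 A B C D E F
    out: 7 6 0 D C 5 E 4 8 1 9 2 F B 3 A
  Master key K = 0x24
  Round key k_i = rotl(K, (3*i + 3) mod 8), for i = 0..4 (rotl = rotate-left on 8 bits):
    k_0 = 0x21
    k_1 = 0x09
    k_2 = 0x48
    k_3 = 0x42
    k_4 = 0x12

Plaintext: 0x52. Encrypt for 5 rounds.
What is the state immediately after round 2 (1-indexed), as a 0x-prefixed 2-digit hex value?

0x84

s_0 = plaintext = 0x52
s_1 = Round(s_0, k_0) = 0x28
s_2 = Round(s_1, k_1) = 0x84
s_3 = Round(s_2, k_2) = 0x47
s_4 = Round(s_3, k_3) = 0x71
s_5 = Round(s_4, k_4) = 0x1A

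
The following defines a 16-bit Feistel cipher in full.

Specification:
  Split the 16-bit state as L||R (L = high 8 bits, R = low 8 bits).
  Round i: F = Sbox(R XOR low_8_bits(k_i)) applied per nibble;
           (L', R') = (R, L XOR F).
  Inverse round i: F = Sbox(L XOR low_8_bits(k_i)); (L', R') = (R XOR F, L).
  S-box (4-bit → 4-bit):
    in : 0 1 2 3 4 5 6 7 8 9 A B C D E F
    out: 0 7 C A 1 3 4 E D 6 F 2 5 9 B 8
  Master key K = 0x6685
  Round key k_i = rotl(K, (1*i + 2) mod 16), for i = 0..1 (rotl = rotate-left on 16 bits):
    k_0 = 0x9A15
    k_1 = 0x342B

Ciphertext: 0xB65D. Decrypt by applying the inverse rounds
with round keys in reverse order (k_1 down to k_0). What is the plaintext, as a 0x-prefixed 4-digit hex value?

0x7134

s_0 = ciphertext = 0xB65D
s_1 = InvRound(s_0, k_1) = 0x34B6
s_2 = InvRound(s_1, k_0) = 0x7134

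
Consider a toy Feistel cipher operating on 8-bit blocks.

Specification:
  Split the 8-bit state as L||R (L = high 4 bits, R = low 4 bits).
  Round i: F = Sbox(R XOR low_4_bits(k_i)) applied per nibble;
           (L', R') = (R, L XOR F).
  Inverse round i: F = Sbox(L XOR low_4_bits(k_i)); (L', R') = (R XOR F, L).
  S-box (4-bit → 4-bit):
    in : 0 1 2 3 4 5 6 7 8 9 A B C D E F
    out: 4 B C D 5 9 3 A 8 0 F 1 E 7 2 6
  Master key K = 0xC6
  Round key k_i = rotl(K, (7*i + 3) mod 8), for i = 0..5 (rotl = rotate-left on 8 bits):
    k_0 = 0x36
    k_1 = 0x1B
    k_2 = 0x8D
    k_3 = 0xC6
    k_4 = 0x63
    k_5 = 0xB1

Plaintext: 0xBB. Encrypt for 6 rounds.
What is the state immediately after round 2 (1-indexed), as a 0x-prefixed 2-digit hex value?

0xC1

s_0 = plaintext = 0xBB
s_1 = Round(s_0, k_0) = 0xBC
s_2 = Round(s_1, k_1) = 0xC1
s_3 = Round(s_2, k_2) = 0x12
s_4 = Round(s_3, k_3) = 0x24
s_5 = Round(s_4, k_4) = 0x48
s_6 = Round(s_5, k_5) = 0x84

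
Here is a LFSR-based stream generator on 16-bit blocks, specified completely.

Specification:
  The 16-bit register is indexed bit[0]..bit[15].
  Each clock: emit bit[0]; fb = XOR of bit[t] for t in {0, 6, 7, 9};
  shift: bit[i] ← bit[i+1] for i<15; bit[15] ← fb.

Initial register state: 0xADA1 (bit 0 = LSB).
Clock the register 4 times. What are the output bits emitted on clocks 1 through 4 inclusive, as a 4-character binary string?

1000

reg_0 = 0xADA1
clock 1: out=1, reg = 0x56D0
clock 2: out=0, reg = 0xAB68
clock 3: out=0, reg = 0x55B4
clock 4: out=0, reg = 0xAADA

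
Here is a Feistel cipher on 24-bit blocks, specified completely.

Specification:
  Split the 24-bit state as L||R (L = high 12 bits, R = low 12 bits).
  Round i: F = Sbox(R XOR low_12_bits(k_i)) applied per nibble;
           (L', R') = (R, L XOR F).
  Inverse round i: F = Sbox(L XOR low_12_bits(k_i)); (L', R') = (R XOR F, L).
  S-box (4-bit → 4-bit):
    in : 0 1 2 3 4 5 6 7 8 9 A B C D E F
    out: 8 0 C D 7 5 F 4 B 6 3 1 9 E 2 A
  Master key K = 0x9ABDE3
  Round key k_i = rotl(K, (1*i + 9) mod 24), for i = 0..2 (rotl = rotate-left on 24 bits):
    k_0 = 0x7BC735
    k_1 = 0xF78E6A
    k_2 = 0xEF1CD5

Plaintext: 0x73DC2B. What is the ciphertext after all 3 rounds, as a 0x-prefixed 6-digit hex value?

s_0 = plaintext = 0x73DC2B
s_1 = Round(s_0, k_0) = 0xC2B63F
s_2 = Round(s_1, k_1) = 0x63F77E
s_3 = Round(s_2, k_2) = 0x77E70E

0x77E70E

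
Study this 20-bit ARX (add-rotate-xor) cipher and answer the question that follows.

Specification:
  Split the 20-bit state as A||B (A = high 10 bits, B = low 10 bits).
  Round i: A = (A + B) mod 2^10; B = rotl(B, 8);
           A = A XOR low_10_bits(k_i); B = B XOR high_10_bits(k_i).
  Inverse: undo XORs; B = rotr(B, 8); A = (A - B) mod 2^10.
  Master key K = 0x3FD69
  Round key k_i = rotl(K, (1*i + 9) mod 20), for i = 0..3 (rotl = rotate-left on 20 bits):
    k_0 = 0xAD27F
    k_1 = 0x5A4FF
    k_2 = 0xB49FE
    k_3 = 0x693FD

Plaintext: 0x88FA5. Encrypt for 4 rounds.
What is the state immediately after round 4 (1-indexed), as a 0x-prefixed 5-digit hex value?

s_0 = plaintext = 0x88FA5
s_1 = Round(s_0, k_0) = 0xEDF5D
s_2 = Round(s_1, k_1) = 0xFACBE
s_3 = Round(s_2, k_2) = 0x55CFD
s_4 = Round(s_3, k_3) = 0x6A49B

0x6A49B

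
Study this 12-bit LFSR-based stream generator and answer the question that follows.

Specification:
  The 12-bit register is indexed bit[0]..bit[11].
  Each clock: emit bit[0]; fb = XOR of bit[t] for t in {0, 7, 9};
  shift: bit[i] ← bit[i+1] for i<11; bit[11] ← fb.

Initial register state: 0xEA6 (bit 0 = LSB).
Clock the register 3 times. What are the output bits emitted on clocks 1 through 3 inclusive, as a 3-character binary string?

011

reg_0 = 0xEA6
clock 1: out=0, reg = 0x753
clock 2: out=1, reg = 0x3A9
clock 3: out=1, reg = 0x9D4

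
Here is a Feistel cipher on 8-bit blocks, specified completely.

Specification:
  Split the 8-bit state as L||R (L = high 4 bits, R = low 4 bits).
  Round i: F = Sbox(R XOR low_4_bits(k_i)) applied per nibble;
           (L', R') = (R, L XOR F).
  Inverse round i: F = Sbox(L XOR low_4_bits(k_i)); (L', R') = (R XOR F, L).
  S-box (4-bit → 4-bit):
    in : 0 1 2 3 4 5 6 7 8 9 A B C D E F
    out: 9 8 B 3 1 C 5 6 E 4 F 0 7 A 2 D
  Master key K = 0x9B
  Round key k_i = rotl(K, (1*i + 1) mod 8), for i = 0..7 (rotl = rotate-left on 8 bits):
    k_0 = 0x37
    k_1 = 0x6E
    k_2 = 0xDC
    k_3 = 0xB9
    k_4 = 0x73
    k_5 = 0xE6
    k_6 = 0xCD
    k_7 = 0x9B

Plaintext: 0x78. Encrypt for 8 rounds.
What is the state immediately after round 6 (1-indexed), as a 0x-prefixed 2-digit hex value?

0x01

s_0 = plaintext = 0x78
s_1 = Round(s_0, k_0) = 0x8A
s_2 = Round(s_1, k_1) = 0xA9
s_3 = Round(s_2, k_2) = 0x96
s_4 = Round(s_3, k_3) = 0x64
s_5 = Round(s_4, k_4) = 0x40
s_6 = Round(s_5, k_5) = 0x01
s_7 = Round(s_6, k_6) = 0x17
s_8 = Round(s_7, k_7) = 0x76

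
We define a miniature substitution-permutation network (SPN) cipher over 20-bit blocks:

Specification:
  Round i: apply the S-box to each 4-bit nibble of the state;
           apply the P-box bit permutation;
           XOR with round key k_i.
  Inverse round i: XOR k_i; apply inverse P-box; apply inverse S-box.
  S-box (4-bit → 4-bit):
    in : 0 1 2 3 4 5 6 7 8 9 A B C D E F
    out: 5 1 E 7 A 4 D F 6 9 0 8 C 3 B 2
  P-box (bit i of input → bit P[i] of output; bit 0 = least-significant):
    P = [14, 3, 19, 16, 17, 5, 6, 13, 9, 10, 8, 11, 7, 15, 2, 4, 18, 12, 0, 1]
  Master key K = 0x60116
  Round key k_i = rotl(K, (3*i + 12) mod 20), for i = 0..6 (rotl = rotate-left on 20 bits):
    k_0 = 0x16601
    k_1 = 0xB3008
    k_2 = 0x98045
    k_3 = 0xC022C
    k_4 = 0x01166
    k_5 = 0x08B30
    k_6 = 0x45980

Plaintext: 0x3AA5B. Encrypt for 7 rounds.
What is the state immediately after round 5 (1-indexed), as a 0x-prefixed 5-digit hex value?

0xBEE28

s_0 = plaintext = 0x3AA5B
s_1 = Round(s_0, k_0) = 0x47640
s_2 = Round(s_1, k_1) = 0x3CBBE
s_3 = Round(s_2, k_2) = 0xCF858
s_4 = Round(s_3, k_3) = 0x48767
s_5 = Round(s_4, k_4) = 0xBEE28
s_6 = Round(s_5, k_5) = 0x825CA
s_7 = Round(s_6, k_6) = 0x4E8D5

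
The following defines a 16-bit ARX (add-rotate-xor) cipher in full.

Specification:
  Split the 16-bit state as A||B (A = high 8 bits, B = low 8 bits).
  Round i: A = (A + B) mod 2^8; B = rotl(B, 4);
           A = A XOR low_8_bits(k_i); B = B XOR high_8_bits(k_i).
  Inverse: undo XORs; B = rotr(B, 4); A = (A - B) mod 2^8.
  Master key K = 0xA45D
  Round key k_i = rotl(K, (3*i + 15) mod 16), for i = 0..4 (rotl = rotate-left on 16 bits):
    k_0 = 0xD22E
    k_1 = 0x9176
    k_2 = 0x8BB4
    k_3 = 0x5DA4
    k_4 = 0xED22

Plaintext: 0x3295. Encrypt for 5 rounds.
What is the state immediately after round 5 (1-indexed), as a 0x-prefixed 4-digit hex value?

0xCA21

s_0 = plaintext = 0x3295
s_1 = Round(s_0, k_0) = 0xE98B
s_2 = Round(s_1, k_1) = 0x0229
s_3 = Round(s_2, k_2) = 0x9F19
s_4 = Round(s_3, k_3) = 0x1CCC
s_5 = Round(s_4, k_4) = 0xCA21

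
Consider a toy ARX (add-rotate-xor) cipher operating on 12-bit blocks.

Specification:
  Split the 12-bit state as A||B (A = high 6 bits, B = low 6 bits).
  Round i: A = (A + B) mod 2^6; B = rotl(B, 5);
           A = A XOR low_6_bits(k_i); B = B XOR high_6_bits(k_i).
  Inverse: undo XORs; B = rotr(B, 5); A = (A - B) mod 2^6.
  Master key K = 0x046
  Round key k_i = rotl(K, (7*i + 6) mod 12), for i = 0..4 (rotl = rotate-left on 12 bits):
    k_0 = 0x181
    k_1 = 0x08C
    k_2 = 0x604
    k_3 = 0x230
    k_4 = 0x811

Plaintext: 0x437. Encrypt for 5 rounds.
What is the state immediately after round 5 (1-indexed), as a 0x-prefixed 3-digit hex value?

0x845

s_0 = plaintext = 0x437
s_1 = Round(s_0, k_0) = 0x1BD
s_2 = Round(s_1, k_1) = 0x3FC
s_3 = Round(s_2, k_2) = 0x3C6
s_4 = Round(s_3, k_3) = 0x94B
s_5 = Round(s_4, k_4) = 0x845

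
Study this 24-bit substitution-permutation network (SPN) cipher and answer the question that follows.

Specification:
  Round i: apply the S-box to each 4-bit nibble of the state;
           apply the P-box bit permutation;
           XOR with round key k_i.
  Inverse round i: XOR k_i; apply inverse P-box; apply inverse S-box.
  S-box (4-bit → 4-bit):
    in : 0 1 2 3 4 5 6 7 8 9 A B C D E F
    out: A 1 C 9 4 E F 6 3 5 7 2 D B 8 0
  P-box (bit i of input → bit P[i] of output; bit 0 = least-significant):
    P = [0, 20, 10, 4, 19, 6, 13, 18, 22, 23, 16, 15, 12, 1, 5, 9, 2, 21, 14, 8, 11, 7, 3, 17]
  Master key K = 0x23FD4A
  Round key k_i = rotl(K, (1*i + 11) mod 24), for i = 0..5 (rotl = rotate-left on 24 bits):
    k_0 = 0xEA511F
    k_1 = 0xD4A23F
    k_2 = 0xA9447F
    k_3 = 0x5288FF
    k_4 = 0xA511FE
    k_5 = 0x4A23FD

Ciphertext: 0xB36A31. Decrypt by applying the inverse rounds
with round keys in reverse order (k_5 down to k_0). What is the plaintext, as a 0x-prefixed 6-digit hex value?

0x0FD8F3

s_0 = ciphertext = 0xB36A31
s_1 = InvRound(s_0, k_5) = 0xA6FA8B
s_2 = InvRound(s_1, k_4) = 0x3C2273
s_3 = InvRound(s_2, k_3) = 0x68E3CF
s_4 = InvRound(s_3, k_2) = 0xBE2642
s_5 = InvRound(s_4, k_1) = 0x28438C
s_6 = InvRound(s_5, k_0) = 0x0FD8F3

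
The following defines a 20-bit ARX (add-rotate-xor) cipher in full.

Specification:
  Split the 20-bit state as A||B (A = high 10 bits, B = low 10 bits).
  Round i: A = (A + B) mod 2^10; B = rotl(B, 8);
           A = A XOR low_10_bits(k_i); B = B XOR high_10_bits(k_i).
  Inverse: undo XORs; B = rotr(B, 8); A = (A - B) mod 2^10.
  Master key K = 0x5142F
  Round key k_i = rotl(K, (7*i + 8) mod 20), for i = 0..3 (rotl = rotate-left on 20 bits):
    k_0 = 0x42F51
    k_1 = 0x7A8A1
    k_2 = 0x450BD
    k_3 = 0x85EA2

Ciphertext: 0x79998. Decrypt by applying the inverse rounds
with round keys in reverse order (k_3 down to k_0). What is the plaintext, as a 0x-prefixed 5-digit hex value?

s_0 = ciphertext = 0x79998
s_1 = InvRound(s_0, k_3) = 0x4163F
s_2 = InvRound(s_1, k_2) = 0x424AF
s_3 = InvRound(s_2, k_1) = 0x24D15
s_4 = InvRound(s_3, k_0) = 0xD2878

0xD2878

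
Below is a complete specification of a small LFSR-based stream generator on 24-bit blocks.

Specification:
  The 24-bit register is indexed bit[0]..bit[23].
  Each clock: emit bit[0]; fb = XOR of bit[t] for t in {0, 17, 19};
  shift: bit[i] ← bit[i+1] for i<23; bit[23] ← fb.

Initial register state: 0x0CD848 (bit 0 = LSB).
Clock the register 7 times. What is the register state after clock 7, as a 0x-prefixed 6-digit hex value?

reg_0 = 0x0CD848
clock 1: out=0, reg = 0x866C24
clock 2: out=0, reg = 0xC33612
clock 3: out=0, reg = 0xE19B09
clock 4: out=1, reg = 0xF0CD84
clock 5: out=0, reg = 0x7866C2
clock 6: out=0, reg = 0xBC3361
clock 7: out=1, reg = 0x5E19B0

0x5E19B0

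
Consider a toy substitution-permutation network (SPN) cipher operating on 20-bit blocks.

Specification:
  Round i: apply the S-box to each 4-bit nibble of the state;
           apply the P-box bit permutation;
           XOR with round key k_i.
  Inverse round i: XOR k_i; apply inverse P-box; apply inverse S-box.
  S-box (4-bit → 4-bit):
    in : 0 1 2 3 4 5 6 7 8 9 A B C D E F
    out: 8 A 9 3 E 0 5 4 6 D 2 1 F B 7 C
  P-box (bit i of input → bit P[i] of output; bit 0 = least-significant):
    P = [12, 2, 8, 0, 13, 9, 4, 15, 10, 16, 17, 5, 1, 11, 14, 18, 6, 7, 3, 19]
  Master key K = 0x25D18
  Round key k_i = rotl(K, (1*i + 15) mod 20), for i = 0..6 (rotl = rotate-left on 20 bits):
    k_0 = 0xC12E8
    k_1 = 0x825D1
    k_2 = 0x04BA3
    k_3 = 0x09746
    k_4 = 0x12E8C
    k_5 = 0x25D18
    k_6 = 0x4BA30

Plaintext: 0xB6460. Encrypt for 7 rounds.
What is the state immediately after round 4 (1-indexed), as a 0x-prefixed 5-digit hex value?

0x877B7

s_0 = plaintext = 0xB6460
s_1 = Round(s_0, k_0) = 0xF729B
s_2 = Round(s_1, k_1) = 0x0D1E9
s_3 = Round(s_2, k_2) = 0xD7090
s_4 = Round(s_3, k_3) = 0x877B7
s_5 = Round(s_4, k_4) = 0x34F04
s_6 = Round(s_5, k_5) = 0x494FD
s_7 = Round(s_6, k_6) = 0xB6A8F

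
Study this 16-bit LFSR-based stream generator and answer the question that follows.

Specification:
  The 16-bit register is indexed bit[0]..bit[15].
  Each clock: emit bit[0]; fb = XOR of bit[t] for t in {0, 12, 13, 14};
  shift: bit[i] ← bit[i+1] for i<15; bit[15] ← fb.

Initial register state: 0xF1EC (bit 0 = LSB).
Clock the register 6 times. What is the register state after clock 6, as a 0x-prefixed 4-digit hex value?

reg_0 = 0xF1EC
clock 1: out=0, reg = 0xF8F6
clock 2: out=0, reg = 0xFC7B
clock 3: out=1, reg = 0x7E3D
clock 4: out=1, reg = 0x3F1E
clock 5: out=0, reg = 0x1F8F
clock 6: out=1, reg = 0x0FC7

0x0FC7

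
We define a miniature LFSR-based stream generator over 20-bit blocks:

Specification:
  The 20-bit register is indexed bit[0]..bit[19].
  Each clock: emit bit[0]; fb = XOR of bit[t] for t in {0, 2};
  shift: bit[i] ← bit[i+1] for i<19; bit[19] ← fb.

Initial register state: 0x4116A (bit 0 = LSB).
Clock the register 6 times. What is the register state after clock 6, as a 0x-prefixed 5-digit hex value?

0xC1045

reg_0 = 0x4116A
clock 1: out=0, reg = 0x208B5
clock 2: out=1, reg = 0x1045A
clock 3: out=0, reg = 0x0822D
clock 4: out=1, reg = 0x04116
clock 5: out=0, reg = 0x8208B
clock 6: out=1, reg = 0xC1045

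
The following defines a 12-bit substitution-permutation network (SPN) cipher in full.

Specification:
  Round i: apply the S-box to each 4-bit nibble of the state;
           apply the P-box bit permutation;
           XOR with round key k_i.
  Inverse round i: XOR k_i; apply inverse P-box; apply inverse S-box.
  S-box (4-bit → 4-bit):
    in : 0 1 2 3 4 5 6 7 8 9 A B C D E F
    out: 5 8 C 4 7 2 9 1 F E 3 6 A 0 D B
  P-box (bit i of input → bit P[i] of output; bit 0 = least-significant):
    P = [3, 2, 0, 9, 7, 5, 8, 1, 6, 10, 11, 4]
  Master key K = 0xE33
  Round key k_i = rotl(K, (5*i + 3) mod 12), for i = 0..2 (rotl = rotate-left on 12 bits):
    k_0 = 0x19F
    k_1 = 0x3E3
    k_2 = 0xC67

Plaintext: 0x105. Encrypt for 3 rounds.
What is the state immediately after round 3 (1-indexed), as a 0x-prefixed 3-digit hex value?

s_0 = plaintext = 0x105
s_1 = Round(s_0, k_0) = 0x00B
s_2 = Round(s_1, k_1) = 0xA26
s_3 = Round(s_2, k_2) = 0xB2D

0xB2D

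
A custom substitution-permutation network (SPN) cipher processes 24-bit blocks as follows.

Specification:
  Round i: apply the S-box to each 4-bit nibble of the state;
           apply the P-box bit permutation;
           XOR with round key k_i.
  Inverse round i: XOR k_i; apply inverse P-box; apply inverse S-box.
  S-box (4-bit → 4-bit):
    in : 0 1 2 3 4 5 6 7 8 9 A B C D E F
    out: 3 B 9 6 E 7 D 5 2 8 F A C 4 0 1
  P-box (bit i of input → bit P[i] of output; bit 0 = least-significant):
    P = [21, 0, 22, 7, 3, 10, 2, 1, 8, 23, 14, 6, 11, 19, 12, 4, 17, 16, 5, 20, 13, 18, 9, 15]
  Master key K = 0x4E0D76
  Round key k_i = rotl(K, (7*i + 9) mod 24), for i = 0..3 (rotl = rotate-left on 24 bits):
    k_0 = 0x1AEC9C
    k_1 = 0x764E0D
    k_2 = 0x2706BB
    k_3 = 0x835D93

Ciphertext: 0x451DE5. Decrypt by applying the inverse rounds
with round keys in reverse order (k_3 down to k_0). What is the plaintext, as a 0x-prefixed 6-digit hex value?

0xF505AE

s_0 = ciphertext = 0x451DE5
s_1 = InvRound(s_0, k_3) = 0x8794CD
s_2 = InvRound(s_1, k_2) = 0xCDCBCF
s_3 = InvRound(s_2, k_1) = 0x9181B2
s_4 = InvRound(s_3, k_0) = 0xF505AE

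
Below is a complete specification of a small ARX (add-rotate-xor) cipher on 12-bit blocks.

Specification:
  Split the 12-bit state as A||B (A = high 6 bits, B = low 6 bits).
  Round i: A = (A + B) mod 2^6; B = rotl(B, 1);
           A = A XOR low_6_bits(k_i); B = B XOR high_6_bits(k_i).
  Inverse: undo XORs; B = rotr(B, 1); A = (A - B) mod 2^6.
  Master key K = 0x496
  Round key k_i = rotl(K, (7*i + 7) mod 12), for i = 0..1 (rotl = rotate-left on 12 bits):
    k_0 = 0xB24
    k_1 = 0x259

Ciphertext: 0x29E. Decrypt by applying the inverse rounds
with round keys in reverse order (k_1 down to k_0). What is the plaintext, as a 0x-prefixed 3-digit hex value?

s_0 = ciphertext = 0x29E
s_1 = InvRound(s_0, k_1) = 0xA2B
s_2 = InvRound(s_1, k_0) = 0xA63

0xA63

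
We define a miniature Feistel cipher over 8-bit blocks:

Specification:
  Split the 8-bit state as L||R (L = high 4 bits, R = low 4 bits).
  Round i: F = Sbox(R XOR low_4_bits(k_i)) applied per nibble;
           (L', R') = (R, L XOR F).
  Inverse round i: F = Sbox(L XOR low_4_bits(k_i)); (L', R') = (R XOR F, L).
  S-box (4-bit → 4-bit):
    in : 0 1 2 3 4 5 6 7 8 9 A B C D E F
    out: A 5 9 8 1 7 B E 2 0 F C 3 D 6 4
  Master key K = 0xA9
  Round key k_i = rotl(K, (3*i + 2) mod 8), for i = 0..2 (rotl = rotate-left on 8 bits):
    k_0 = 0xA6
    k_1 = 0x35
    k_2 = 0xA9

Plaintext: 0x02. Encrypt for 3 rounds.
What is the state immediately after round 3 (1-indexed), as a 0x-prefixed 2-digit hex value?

0x3E

s_0 = plaintext = 0x02
s_1 = Round(s_0, k_0) = 0x21
s_2 = Round(s_1, k_1) = 0x13
s_3 = Round(s_2, k_2) = 0x3E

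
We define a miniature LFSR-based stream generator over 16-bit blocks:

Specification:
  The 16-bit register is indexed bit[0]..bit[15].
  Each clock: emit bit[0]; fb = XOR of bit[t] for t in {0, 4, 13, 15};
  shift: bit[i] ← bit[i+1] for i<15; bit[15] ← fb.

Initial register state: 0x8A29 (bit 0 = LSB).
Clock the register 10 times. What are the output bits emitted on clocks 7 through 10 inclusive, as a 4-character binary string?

reg_0 = 0x8A29
clock 1: out=1, reg = 0x4514
clock 2: out=0, reg = 0xA28A
clock 3: out=0, reg = 0x5145
clock 4: out=1, reg = 0xA8A2
clock 5: out=0, reg = 0x5451
clock 6: out=1, reg = 0x2A28
clock 7: out=0, reg = 0x9514
clock 8: out=0, reg = 0x4A8A
clock 9: out=0, reg = 0x2545
clock 10: out=1, reg = 0x12A2

0001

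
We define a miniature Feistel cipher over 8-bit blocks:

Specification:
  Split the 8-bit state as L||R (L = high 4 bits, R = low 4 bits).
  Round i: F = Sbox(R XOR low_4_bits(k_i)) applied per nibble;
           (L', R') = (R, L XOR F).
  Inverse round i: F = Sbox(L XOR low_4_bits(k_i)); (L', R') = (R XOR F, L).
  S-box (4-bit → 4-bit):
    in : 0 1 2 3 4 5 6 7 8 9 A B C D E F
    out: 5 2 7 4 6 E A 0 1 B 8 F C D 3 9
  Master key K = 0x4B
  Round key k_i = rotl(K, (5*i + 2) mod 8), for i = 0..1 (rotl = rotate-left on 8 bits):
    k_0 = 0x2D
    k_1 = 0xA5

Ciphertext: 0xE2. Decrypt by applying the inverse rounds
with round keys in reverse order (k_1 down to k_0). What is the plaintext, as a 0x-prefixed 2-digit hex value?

0xBD

s_0 = ciphertext = 0xE2
s_1 = InvRound(s_0, k_1) = 0xDE
s_2 = InvRound(s_1, k_0) = 0xBD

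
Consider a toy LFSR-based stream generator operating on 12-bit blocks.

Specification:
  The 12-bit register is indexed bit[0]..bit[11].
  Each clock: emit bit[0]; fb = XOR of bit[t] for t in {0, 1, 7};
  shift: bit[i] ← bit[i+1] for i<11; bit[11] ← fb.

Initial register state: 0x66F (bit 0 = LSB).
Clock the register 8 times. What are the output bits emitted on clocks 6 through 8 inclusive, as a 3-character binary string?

110

reg_0 = 0x66F
clock 1: out=1, reg = 0x337
clock 2: out=1, reg = 0x19B
clock 3: out=1, reg = 0x8CD
clock 4: out=1, reg = 0x466
clock 5: out=0, reg = 0xA33
clock 6: out=1, reg = 0x519
clock 7: out=1, reg = 0xA8C
clock 8: out=0, reg = 0xD46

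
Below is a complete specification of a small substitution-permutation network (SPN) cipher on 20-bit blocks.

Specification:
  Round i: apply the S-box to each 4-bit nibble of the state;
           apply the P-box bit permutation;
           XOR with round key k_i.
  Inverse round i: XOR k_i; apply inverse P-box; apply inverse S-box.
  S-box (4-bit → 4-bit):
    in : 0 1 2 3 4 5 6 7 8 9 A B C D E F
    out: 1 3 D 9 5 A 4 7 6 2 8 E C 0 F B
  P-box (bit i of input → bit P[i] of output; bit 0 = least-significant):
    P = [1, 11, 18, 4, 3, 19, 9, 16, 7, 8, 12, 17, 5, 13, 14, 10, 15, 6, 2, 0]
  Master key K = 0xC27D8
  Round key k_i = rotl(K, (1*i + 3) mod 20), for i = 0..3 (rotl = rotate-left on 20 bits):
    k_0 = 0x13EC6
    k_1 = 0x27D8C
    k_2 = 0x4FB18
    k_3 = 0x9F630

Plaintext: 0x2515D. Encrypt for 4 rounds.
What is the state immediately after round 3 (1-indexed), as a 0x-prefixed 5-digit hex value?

0x22AAA

s_0 = plaintext = 0x2515D
s_1 = Round(s_0, k_0) = 0x89B43
s_2 = Round(s_1, k_1) = 0x04ED2
s_3 = Round(s_2, k_2) = 0x22AAA
s_4 = Round(s_3, k_3) = 0xA3205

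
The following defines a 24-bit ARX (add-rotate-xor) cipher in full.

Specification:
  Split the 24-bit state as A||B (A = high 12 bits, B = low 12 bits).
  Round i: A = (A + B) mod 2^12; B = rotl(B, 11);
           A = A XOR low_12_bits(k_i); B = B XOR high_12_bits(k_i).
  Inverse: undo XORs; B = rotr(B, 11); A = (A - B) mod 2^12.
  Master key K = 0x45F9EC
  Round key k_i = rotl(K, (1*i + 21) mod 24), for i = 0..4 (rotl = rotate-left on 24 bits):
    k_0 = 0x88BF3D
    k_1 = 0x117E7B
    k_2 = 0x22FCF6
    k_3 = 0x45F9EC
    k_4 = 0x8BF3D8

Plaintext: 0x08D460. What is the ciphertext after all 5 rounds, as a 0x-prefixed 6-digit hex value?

s_0 = plaintext = 0x08D460
s_1 = Round(s_0, k_0) = 0xBD0ABB
s_2 = Round(s_1, k_1) = 0x8F0C4A
s_3 = Round(s_2, k_2) = 0x9CC40A
s_4 = Round(s_3, k_3) = 0x43A65A
s_5 = Round(s_4, k_4) = 0x94CB92

0x94CB92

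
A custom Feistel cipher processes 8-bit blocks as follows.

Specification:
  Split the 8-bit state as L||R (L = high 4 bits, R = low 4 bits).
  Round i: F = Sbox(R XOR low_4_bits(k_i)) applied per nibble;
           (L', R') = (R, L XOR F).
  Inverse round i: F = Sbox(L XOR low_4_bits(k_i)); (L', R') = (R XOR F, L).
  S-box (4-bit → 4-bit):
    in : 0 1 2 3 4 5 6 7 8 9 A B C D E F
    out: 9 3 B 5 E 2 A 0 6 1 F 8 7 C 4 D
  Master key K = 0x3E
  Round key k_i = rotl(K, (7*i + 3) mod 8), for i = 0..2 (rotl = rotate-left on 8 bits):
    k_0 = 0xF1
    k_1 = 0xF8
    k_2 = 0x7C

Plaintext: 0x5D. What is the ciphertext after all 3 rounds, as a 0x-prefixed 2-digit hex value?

s_0 = plaintext = 0x5D
s_1 = Round(s_0, k_0) = 0xD2
s_2 = Round(s_1, k_1) = 0x22
s_3 = Round(s_2, k_2) = 0x26

0x26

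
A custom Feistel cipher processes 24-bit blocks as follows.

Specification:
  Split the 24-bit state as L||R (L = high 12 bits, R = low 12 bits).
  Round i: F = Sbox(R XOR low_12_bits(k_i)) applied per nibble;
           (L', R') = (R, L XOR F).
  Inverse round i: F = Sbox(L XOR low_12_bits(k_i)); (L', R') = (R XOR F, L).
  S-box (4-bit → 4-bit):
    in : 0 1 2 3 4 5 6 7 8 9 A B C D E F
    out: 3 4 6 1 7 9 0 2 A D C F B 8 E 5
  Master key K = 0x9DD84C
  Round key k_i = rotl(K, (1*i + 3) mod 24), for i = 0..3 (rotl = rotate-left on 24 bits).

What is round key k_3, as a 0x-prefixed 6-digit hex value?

0x761327

K = 0x9DD84C
k_0 = rotl(K, (1*0+3) mod 24) = rotl(K, 3) = 0xEEC264
k_1 = rotl(K, (1*1+3) mod 24) = rotl(K, 4) = 0xDD84C9
k_2 = rotl(K, (1*2+3) mod 24) = rotl(K, 5) = 0xBB0993
k_3 = rotl(K, (1*3+3) mod 24) = rotl(K, 6) = 0x761327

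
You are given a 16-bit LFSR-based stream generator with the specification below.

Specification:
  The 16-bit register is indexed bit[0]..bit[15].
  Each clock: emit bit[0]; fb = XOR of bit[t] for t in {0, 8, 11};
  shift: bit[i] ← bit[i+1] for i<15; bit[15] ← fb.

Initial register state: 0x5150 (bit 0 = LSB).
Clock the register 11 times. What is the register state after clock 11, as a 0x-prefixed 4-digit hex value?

0xED6A

reg_0 = 0x5150
clock 1: out=0, reg = 0xA8A8
clock 2: out=0, reg = 0xD454
clock 3: out=0, reg = 0x6A2A
clock 4: out=0, reg = 0xB515
clock 5: out=1, reg = 0x5A8A
clock 6: out=0, reg = 0xAD45
clock 7: out=1, reg = 0xD6A2
clock 8: out=0, reg = 0x6B51
clock 9: out=1, reg = 0xB5A8
clock 10: out=0, reg = 0xDAD4
clock 11: out=0, reg = 0xED6A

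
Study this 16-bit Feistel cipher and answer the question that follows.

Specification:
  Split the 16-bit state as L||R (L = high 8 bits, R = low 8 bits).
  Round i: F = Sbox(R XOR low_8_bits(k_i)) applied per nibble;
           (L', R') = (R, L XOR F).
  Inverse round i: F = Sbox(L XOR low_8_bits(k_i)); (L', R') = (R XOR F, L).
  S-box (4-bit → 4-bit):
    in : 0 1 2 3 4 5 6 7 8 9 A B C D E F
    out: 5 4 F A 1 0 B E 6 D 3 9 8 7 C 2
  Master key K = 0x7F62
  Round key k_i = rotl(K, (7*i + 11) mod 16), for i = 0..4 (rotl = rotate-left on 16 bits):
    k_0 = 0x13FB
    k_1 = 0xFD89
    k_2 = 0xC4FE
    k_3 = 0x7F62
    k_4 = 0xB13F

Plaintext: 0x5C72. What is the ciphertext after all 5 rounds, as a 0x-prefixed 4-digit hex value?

0xA1AE

s_0 = plaintext = 0x5C72
s_1 = Round(s_0, k_0) = 0x7231
s_2 = Round(s_1, k_1) = 0x31E4
s_3 = Round(s_2, k_2) = 0xE472
s_4 = Round(s_3, k_3) = 0x72A1
s_5 = Round(s_4, k_4) = 0xA1AE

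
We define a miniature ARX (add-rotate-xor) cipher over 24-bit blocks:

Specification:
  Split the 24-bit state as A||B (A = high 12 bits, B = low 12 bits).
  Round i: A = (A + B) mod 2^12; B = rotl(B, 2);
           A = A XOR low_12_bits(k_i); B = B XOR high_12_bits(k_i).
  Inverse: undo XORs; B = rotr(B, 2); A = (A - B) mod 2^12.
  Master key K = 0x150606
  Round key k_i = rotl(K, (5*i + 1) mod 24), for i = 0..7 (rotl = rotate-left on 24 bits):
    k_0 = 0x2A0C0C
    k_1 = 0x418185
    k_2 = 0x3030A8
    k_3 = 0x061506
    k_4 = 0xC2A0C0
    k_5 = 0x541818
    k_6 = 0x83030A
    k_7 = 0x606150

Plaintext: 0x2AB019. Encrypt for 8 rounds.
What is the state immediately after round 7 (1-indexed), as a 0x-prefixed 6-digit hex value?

0x88A72A

s_0 = plaintext = 0x2AB019
s_1 = Round(s_0, k_0) = 0xEC82C4
s_2 = Round(s_1, k_1) = 0x009F08
s_3 = Round(s_2, k_2) = 0xFB9F20
s_4 = Round(s_3, k_3) = 0xBDFCE2
s_5 = Round(s_4, k_4) = 0x801FA1
s_6 = Round(s_5, k_5) = 0xFBABC6
s_7 = Round(s_6, k_6) = 0x88A72A
s_8 = Round(s_7, k_7) = 0xEE4AAF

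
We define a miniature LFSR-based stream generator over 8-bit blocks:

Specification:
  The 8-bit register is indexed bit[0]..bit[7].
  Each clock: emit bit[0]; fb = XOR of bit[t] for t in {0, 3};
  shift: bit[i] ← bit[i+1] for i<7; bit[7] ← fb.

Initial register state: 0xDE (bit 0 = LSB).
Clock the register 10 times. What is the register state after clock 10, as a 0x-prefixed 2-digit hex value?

0x59

reg_0 = 0xDE
clock 1: out=0, reg = 0xEF
clock 2: out=1, reg = 0x77
clock 3: out=1, reg = 0xBB
clock 4: out=1, reg = 0x5D
clock 5: out=1, reg = 0x2E
clock 6: out=0, reg = 0x97
clock 7: out=1, reg = 0xCB
clock 8: out=1, reg = 0x65
clock 9: out=1, reg = 0xB2
clock 10: out=0, reg = 0x59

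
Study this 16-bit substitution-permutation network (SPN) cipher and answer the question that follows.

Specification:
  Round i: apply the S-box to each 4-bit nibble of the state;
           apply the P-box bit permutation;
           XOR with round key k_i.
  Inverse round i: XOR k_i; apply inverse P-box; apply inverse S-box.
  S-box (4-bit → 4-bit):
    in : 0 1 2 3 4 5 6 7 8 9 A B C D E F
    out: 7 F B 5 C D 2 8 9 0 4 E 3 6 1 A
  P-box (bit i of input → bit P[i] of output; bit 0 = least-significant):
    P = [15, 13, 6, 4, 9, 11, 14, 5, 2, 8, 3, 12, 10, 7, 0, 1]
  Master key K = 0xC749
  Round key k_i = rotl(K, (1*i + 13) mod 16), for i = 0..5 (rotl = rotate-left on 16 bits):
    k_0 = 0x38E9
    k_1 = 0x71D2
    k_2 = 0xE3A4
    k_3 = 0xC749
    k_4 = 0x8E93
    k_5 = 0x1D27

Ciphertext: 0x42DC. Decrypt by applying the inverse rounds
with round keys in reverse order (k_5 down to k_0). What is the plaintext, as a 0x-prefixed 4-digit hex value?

s_0 = ciphertext = 0x42DC
s_1 = InvRound(s_0, k_5) = 0x1B14
s_2 = InvRound(s_1, k_4) = 0x129E
s_3 = InvRound(s_2, k_3) = 0x12A5
s_4 = InvRound(s_3, k_2) = 0xAFAC
s_5 = InvRound(s_4, k_1) = 0x8515
s_6 = InvRound(s_5, k_0) = 0xC1F1

0xC1F1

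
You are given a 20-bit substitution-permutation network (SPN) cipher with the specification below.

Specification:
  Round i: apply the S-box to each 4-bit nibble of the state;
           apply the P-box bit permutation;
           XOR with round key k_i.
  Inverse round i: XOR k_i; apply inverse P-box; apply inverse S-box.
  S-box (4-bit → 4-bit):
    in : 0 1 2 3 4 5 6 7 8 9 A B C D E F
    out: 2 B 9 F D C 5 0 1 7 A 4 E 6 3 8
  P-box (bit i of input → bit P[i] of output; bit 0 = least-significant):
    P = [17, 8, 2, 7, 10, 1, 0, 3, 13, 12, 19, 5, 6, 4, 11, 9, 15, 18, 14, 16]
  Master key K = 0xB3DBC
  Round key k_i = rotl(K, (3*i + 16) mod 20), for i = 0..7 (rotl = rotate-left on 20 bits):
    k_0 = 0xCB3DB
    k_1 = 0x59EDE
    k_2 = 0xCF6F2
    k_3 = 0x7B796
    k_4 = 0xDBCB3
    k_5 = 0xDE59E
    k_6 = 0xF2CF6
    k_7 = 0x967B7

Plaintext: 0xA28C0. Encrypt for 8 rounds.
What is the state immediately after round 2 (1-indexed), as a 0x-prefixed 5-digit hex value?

0x1438D

s_0 = plaintext = 0xA28C0
s_1 = Round(s_0, k_0) = 0x99090
s_2 = Round(s_1, k_1) = 0x1438D
s_3 = Round(s_2, k_2) = 0x14996
s_4 = Round(s_3, k_3) = 0x809D1
s_5 = Round(s_4, k_4) = 0x70D20
s_6 = Round(s_5, k_5) = 0x5F086
s_7 = Round(s_6, k_6) = 0xC7AF2
s_8 = Round(s_7, k_7) = 0xE371F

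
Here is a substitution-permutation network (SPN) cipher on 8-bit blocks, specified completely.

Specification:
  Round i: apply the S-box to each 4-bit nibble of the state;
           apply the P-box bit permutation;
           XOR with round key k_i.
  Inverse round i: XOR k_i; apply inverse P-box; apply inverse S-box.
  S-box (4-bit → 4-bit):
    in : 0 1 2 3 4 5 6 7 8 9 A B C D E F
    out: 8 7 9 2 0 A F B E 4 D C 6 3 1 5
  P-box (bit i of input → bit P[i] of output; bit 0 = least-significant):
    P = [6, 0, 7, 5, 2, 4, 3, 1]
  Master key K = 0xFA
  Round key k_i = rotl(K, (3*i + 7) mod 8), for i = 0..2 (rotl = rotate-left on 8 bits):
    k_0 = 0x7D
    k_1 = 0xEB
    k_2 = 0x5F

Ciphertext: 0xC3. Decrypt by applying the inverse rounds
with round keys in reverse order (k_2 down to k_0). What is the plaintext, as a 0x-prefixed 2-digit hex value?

0x25

s_0 = ciphertext = 0xC3
s_1 = InvRound(s_0, k_2) = 0x19
s_2 = InvRound(s_1, k_1) = 0x5A
s_3 = InvRound(s_2, k_0) = 0x25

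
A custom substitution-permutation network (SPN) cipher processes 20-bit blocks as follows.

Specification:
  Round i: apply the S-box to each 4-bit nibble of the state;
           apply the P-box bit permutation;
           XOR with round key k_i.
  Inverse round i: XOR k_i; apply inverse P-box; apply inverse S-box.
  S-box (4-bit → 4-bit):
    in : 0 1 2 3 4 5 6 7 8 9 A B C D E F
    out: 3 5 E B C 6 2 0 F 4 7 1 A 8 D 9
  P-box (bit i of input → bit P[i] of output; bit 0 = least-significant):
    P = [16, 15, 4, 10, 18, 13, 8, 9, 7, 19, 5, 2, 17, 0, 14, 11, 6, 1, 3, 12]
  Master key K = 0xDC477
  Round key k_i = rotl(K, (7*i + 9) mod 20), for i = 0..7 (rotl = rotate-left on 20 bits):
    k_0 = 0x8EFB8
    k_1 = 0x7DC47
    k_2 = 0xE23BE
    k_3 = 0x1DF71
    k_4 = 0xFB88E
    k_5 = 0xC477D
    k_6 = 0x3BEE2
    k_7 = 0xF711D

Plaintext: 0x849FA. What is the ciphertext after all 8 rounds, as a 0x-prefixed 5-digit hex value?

s_0 = plaintext = 0x849FA
s_1 = Round(s_0, k_0) = 0xD35C2
s_2 = Round(s_1, k_1) = 0xD6276
s_3 = Round(s_2, k_2) = 0x6B39B
s_4 = Round(s_3, k_3) = 0xADEF7
s_5 = Round(s_4, k_4) = 0xBB260
s_6 = Round(s_5, k_5) = 0x7E719
s_7 = Round(s_6, k_6) = 0x5F7F2
s_8 = Round(s_7, k_7) = 0x9FF07

0x9FF07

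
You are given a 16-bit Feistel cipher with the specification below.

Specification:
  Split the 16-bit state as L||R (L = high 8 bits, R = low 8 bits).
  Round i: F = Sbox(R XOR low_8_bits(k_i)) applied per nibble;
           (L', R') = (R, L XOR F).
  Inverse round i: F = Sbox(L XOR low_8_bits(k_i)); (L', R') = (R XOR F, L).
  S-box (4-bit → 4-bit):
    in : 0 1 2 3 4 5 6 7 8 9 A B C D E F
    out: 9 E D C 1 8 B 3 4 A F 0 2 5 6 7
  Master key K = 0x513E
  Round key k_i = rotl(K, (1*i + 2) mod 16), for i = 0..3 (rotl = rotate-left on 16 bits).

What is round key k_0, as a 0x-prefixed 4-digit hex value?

K = 0x513E
k_0 = rotl(K, (1*0+2) mod 16) = rotl(K, 2) = 0x44F9

0x44F9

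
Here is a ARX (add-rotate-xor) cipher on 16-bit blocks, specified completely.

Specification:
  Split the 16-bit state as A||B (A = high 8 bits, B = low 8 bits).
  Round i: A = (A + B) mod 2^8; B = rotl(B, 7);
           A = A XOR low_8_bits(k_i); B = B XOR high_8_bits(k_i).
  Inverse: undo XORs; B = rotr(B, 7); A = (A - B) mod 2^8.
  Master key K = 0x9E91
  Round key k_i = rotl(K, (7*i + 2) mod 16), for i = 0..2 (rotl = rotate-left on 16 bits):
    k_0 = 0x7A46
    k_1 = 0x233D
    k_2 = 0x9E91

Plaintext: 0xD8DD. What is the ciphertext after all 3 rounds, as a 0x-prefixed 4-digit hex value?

s_0 = plaintext = 0xD8DD
s_1 = Round(s_0, k_0) = 0xF394
s_2 = Round(s_1, k_1) = 0xBA69
s_3 = Round(s_2, k_2) = 0xB22A

0xB22A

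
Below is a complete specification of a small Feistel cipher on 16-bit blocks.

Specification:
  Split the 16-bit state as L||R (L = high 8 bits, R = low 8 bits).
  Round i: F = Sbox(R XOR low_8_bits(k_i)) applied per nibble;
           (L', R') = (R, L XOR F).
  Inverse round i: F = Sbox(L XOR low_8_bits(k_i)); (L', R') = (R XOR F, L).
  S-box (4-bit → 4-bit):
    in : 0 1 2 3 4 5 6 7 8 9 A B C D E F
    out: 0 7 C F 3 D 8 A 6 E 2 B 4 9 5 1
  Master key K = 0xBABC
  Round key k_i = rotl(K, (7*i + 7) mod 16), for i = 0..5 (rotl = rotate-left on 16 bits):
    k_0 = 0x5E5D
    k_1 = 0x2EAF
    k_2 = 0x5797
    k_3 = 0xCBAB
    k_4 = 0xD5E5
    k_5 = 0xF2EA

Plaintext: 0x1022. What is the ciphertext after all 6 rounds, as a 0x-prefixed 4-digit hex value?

0x716E

s_0 = plaintext = 0x1022
s_1 = Round(s_0, k_0) = 0x22B1
s_2 = Round(s_1, k_1) = 0xB157
s_3 = Round(s_2, k_2) = 0x57F1
s_4 = Round(s_3, k_3) = 0xF185
s_5 = Round(s_4, k_4) = 0x8571
s_6 = Round(s_5, k_5) = 0x716E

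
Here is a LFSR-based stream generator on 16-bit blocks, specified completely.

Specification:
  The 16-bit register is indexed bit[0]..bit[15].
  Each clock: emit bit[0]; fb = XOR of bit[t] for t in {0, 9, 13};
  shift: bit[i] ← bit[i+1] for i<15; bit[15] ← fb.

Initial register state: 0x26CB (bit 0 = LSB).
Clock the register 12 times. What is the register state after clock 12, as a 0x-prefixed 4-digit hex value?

reg_0 = 0x26CB
clock 1: out=1, reg = 0x9365
clock 2: out=1, reg = 0x49B2
clock 3: out=0, reg = 0x24D9
clock 4: out=1, reg = 0x126C
clock 5: out=0, reg = 0x8936
clock 6: out=0, reg = 0x449B
clock 7: out=1, reg = 0xA24D
clock 8: out=1, reg = 0xD126
clock 9: out=0, reg = 0x6893
clock 10: out=1, reg = 0x3449
clock 11: out=1, reg = 0x1A24
clock 12: out=0, reg = 0x8D12

0x8D12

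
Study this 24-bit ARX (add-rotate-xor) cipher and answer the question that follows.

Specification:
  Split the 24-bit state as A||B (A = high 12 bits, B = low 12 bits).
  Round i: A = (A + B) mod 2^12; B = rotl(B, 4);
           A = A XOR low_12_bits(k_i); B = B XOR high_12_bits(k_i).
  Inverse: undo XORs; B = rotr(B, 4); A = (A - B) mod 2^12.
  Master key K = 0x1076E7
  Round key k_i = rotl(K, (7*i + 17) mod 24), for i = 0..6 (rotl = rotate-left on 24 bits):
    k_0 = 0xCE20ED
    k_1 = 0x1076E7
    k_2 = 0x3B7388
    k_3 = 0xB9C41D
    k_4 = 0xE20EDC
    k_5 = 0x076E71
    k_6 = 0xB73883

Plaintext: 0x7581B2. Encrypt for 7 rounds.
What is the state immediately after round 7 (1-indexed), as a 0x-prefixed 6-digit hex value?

s_0 = plaintext = 0x7581B2
s_1 = Round(s_0, k_0) = 0x9E77C3
s_2 = Round(s_1, k_1) = 0x74DD30
s_3 = Round(s_2, k_2) = 0x7F50BA
s_4 = Round(s_3, k_3) = 0xCB203C
s_5 = Round(s_4, k_4) = 0x232DE0
s_6 = Round(s_5, k_5) = 0xE63E7B
s_7 = Round(s_6, k_6) = 0x45DCCD

0x45DCCD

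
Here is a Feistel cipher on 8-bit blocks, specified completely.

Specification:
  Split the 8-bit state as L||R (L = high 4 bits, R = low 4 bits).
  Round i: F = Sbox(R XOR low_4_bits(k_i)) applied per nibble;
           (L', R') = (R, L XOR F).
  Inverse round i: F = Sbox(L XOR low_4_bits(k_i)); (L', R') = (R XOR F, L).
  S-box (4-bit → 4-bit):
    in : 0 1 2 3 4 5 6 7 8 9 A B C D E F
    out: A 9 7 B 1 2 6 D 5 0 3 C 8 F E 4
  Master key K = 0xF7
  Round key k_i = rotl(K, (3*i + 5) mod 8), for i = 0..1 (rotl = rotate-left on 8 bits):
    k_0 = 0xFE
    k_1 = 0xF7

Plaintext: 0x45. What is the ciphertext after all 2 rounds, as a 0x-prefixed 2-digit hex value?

s_0 = plaintext = 0x45
s_1 = Round(s_0, k_0) = 0x58
s_2 = Round(s_1, k_1) = 0x81

0x81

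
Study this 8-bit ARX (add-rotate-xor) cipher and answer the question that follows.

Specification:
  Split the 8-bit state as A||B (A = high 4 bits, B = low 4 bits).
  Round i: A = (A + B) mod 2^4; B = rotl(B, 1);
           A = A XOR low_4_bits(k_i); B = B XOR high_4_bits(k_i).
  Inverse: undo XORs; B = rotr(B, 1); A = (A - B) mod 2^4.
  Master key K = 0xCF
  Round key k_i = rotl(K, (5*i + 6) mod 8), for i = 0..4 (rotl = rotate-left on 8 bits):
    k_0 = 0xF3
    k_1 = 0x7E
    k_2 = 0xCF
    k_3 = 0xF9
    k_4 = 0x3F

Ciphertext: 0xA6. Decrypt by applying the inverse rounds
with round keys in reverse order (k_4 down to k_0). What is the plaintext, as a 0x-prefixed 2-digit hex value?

s_0 = ciphertext = 0xA6
s_1 = InvRound(s_0, k_4) = 0xBA
s_2 = InvRound(s_1, k_3) = 0x8A
s_3 = InvRound(s_2, k_2) = 0x43
s_4 = InvRound(s_3, k_1) = 0x82
s_5 = InvRound(s_4, k_0) = 0xDE

0xDE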